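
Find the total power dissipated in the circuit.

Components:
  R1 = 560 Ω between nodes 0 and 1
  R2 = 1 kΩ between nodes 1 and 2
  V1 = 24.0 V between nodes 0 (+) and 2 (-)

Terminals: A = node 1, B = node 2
Nodal analysis, taking node 2 as the 0 V reference.
Source V1 fixes V_0 = 24 V.
KCL at each unknown node (sum of currents leaving = 0; resistances in Ω):
  Node 1: (V_1 - 24)/560 + (V_1 - 0)/1000 = 0
Collecting terms: 0.002786 × V_1 = 0.04286  =>  V_1 = 15.38 V
Power in each resistor, P = (ΔV)²/R:
  P_R1 = (24 - 15.38)²/560 = 0.1325 W
  P_R2 = (15.38 - 0)²/1000 = 0.2367 W
P_total = P_R1 + P_R2 = 0.3692 W

Final answer: 0.3692 W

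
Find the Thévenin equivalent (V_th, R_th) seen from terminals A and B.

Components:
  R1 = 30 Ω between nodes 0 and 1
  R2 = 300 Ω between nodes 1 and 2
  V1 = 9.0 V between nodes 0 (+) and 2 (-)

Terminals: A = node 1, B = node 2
Step 1 — V_th is the open-circuit voltage V_A - V_B (nothing connected across the terminals).
Nodal analysis, taking node 2 as the 0 V reference.
Source V1 fixes V_0 = 9 V.
KCL at each unknown node (sum of currents leaving = 0; resistances in Ω):
  Node 1: (V_1 - 9)/30 + (V_1 - 0)/300 = 0
Collecting terms: 0.03667 × V_1 = 0.3  =>  V_1 = 8.182 V
V_th = V_1 - V_2 = 8.182 - 0 = 8.182 V
Step 2 — R_th: zero the source — replace V1 by a short circuit (node 2 merges into node 0) — and find the resistance seen between A (node 1) and B (node 0).
Reduce the network between node 1 (A) and node 0 (B) by series/parallel combination:
  Rp1 = R1 ‖ R2 (parallel, both between nodes 0 and 1) = 1/(1/30 + 1/300) = 27.27 Ω
R_th = 27.27 Ω

Final answer: V_th = 8.182 V, R_th = 27.27 Ω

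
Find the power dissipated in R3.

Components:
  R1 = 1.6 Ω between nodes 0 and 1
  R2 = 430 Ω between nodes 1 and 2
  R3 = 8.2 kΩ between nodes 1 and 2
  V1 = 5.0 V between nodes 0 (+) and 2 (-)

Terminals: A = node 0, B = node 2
Nodal analysis, taking node 2 as the 0 V reference.
Source V1 fixes V_0 = 5 V.
KCL at each unknown node (sum of currents leaving = 0; resistances in Ω):
  Node 1: (V_1 - 5)/1.6 + (V_1 - 0)/430 + (V_1 - 0)/8200 = 0
Collecting terms: 0.6274 × V_1 = 3.125  =>  V_1 = 4.98 V
I_R3 = (V_1 - V_2)/R3 = (4.98 - 0)/8200 = 0.0006074 A
P_R3 = I_R3² × R3 = (0.0006074)² × 8200 = 0.003025 W

Final answer: 0.003025 W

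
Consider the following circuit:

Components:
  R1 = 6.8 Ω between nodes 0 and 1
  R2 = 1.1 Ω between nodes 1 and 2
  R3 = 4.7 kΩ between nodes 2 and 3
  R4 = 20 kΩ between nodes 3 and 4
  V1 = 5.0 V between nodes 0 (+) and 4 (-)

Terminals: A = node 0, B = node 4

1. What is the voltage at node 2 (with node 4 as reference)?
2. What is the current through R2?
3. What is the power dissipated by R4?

Nodal analysis, taking node 4 as the 0 V reference.
Source V1 fixes V_0 = 5 V.
KCL at each unknown node (sum of currents leaving = 0; resistances in Ω):
  Node 1: (V_1 - 5)/6.8 + (V_1 - V_2)/1.1 = 0
  Node 2: (V_2 - V_1)/1.1 + (V_2 - V_3)/4700 = 0
  Node 3: (V_3 - V_2)/4700 + (V_3 - 0)/20000 = 0
Collecting terms (coefficients in siemens):
  1.056·V_1 - 0.9091·V_2 = 0.7353
  0.9093·V_2 - 0.9091·V_1 - 0.0002128·V_3 = 0
  0.0002628·V_3 - 0.0002128·V_2 = 0
Solving these 3 simultaneous equations (Gaussian elimination) gives:
  V_1 = 4.999 V, V_2 = 4.998 V, V_3 = 4.047 V
Part 1:
  Read off the nodal solution: V_2 = 4.998 V
Part 2:
  I_R2 = (V_1 - V_2)/R2 = (4.999 - 4.998)/1.1 = 0.0002024 A
  Magnitude: I_R2 = 0.0002024 A
Part 3:
  I_R4 = (V_3 - V_4)/R4 = (4.047 - 0)/20000 = 0.0002024 A
  P_R4 = I_R4² × R4 = (0.0002024)² × 20000 = 0.000819 W

Final answers:
1. V_2 = 4.998 V
2. I_R2 = 0.0002024 A
3. P_R4 = 0.000819 W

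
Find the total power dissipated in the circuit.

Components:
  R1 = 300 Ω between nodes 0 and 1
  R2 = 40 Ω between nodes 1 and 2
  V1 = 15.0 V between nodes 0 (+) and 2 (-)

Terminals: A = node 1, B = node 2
Nodal analysis, taking node 2 as the 0 V reference.
Source V1 fixes V_0 = 15 V.
KCL at each unknown node (sum of currents leaving = 0; resistances in Ω):
  Node 1: (V_1 - 15)/300 + (V_1 - 0)/40 = 0
Collecting terms: 0.02833 × V_1 = 0.05  =>  V_1 = 1.765 V
Power in each resistor, P = (ΔV)²/R:
  P_R1 = (15 - 1.765)²/300 = 0.5839 W
  P_R2 = (1.765 - 0)²/40 = 0.07785 W
P_total = P_R1 + P_R2 = 0.6618 W

Final answer: 0.6618 W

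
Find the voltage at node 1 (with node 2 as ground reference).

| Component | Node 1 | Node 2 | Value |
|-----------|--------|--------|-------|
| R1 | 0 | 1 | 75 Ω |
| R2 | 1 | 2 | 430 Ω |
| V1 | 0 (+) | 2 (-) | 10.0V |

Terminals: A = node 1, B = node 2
Nodal analysis, taking node 2 as the 0 V reference.
Source V1 fixes V_0 = 10 V.
KCL at each unknown node (sum of currents leaving = 0; resistances in Ω):
  Node 1: (V_1 - 10)/75 + (V_1 - 0)/430 = 0
Collecting terms: 0.01566 × V_1 = 0.1333  =>  V_1 = 8.515 V
The requested potential is V_1 = 8.515 V.

Final answer: V_1 = 8.515 V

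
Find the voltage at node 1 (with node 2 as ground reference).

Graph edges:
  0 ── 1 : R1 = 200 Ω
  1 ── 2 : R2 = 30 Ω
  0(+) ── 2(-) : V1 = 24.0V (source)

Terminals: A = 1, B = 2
Nodal analysis, taking node 2 as the 0 V reference.
Source V1 fixes V_0 = 24 V.
KCL at each unknown node (sum of currents leaving = 0; resistances in Ω):
  Node 1: (V_1 - 24)/200 + (V_1 - 0)/30 = 0
Collecting terms: 0.03833 × V_1 = 0.12  =>  V_1 = 3.13 V
The requested potential is V_1 = 3.13 V.

Final answer: V_1 = 3.13 V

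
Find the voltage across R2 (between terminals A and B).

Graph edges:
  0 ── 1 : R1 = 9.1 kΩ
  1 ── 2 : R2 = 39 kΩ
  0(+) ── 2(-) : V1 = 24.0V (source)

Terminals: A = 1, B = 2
R1 and R2 are in series across V1 (node 0 → node 1 → node 2), and the output A–B is taken across R2, so this is a voltage divider.
Series current: I = V1/(R1 + R2) = 24/(9100 + 39000) = 24/48100 = 0.000499 A
V_R2 = I × R2 = V1 × R2/(R1 + R2) = 24 × 39000/48100 = 19.46 V

Final answer: 19.46 V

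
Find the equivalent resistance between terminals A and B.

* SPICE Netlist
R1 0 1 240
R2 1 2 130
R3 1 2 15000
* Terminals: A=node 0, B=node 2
Reduce the network between node 0 (A) and node 2 (B) by series/parallel combination:
  Rp1 = R2 ‖ R3 (parallel, both between nodes 1 and 2) = 1/(1/130 + 1/15000) = 128.9 Ω
  Rs1 = R1 + Rp1 (series, joined only at node 1) = 240 + 128.9 = 368.9 Ω
R_eq = 368.9 Ω

Final answer: 368.9 Ω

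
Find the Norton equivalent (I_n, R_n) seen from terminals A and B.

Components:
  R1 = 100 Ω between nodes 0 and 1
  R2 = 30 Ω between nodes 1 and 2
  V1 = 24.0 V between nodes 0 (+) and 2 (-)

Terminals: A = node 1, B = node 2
Find the Thévenin equivalent first; then I_n = V_th/R_th and R_n = R_th.
Step 1 — V_th is the open-circuit voltage V_A - V_B (nothing connected across the terminals).
Nodal analysis, taking node 2 as the 0 V reference.
Source V1 fixes V_0 = 24 V.
KCL at each unknown node (sum of currents leaving = 0; resistances in Ω):
  Node 1: (V_1 - 24)/100 + (V_1 - 0)/30 = 0
Collecting terms: 0.04333 × V_1 = 0.24  =>  V_1 = 5.538 V
V_th = V_1 - V_2 = 5.538 - 0 = 5.538 V
Step 2 — R_th: zero the source — replace V1 by a short circuit (node 2 merges into node 0) — and find the resistance seen between A (node 1) and B (node 0).
Reduce the network between node 1 (A) and node 0 (B) by series/parallel combination:
  Rp1 = R1 ‖ R2 (parallel, both between nodes 0 and 1) = 1/(1/100 + 1/30) = 23.08 Ω
R_th = 23.08 Ω
I_n = V_th/R_th = 5.538/23.08 = 0.24 A, and R_n = R_th = 23.08 Ω

Final answer: I_n = 0.24 A, R_n = 23.08 Ω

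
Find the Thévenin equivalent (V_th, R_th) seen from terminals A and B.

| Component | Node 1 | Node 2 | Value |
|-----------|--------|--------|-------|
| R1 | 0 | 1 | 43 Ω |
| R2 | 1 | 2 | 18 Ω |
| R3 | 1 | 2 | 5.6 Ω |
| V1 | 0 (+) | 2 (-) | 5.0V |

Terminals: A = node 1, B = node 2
Step 1 — V_th is the open-circuit voltage V_A - V_B (nothing connected across the terminals).
Nodal analysis, taking node 2 as the 0 V reference.
Source V1 fixes V_0 = 5 V.
KCL at each unknown node (sum of currents leaving = 0; resistances in Ω):
  Node 1: (V_1 - 5)/43 + (V_1 - 0)/18 + (V_1 - 0)/5.6 = 0
Collecting terms: 0.2574 × V_1 = 0.1163  =>  V_1 = 0.4518 V
V_th = V_1 - V_2 = 0.4518 - 0 = 0.4518 V
Step 2 — R_th: zero the source — replace V1 by a short circuit (node 2 merges into node 0) — and find the resistance seen between A (node 1) and B (node 0).
Reduce the network between node 1 (A) and node 0 (B) by series/parallel combination:
  Rp1 = R1 ‖ R2 ‖ R3 (parallel, all between nodes 0 and 1) = 1/(1/43 + 1/18 + 1/5.6) = 3.885 Ω
R_th = 3.885 Ω

Final answer: V_th = 0.4518 V, R_th = 3.885 Ω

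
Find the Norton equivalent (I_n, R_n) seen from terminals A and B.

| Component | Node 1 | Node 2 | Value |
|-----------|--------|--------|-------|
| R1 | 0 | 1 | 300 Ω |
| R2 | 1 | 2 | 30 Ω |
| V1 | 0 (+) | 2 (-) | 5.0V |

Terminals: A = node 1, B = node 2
Find the Thévenin equivalent first; then I_n = V_th/R_th and R_n = R_th.
Step 1 — V_th is the open-circuit voltage V_A - V_B (nothing connected across the terminals).
Nodal analysis, taking node 2 as the 0 V reference.
Source V1 fixes V_0 = 5 V.
KCL at each unknown node (sum of currents leaving = 0; resistances in Ω):
  Node 1: (V_1 - 5)/300 + (V_1 - 0)/30 = 0
Collecting terms: 0.03667 × V_1 = 0.01667  =>  V_1 = 0.4545 V
V_th = V_1 - V_2 = 0.4545 - 0 = 0.4545 V
Step 2 — R_th: zero the source — replace V1 by a short circuit (node 2 merges into node 0) — and find the resistance seen between A (node 1) and B (node 0).
Reduce the network between node 1 (A) and node 0 (B) by series/parallel combination:
  Rp1 = R1 ‖ R2 (parallel, both between nodes 0 and 1) = 1/(1/300 + 1/30) = 27.27 Ω
R_th = 27.27 Ω
I_n = V_th/R_th = 0.4545/27.27 = 0.01667 A, and R_n = R_th = 27.27 Ω

Final answer: I_n = 0.01667 A, R_n = 27.27 Ω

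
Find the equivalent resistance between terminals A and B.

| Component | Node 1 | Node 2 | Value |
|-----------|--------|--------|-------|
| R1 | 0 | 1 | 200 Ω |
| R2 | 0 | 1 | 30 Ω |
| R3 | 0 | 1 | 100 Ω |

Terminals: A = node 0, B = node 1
Reduce the network between node 0 (A) and node 1 (B) by series/parallel combination:
  Rp1 = R1 ‖ R2 ‖ R3 (parallel, all between nodes 0 and 1) = 1/(1/200 + 1/30 + 1/100) = 20.69 Ω
R_eq = 20.69 Ω

Final answer: 20.69 Ω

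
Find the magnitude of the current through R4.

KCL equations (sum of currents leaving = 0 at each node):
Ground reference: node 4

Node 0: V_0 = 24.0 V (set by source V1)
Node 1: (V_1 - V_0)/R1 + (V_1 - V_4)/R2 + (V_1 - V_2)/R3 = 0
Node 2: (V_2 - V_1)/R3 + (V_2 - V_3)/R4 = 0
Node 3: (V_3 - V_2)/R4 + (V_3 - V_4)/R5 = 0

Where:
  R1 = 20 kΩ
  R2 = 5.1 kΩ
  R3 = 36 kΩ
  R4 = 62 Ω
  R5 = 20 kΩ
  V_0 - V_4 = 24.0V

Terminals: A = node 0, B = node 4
Nodal analysis, taking node 4 as the 0 V reference.
Source V1 fixes V_0 = 24 V.
KCL at each unknown node (sum of currents leaving = 0; resistances in Ω):
  Node 1: (V_1 - 24)/20000 + (V_1 - 0)/5100 + (V_1 - V_2)/36000 = 0
  Node 2: (V_2 - V_1)/36000 + (V_2 - V_3)/62 = 0
  Node 3: (V_3 - V_2)/62 + (V_3 - 0)/20000 = 0
Collecting terms (coefficients in siemens):
  0.0002739·V_1 - 0.00002778·V_2 = 0.0012
  0.01616·V_2 - 0.00002778·V_1 - 0.01613·V_3 = 0
  0.01618·V_3 - 0.01613·V_2 = 0
Solving these 3 simultaneous equations (Gaussian elimination) gives:
  V_1 = 4.547 V, V_2 = 1.627 V, V_3 = 1.622 V
I_R4 = (V_2 - V_3)/R4 = (1.627 - 1.622)/62 = 0.0000811 A
|I_R4| = 0.0000811 A

Final answer: |I_R4| = 8.11e-05 A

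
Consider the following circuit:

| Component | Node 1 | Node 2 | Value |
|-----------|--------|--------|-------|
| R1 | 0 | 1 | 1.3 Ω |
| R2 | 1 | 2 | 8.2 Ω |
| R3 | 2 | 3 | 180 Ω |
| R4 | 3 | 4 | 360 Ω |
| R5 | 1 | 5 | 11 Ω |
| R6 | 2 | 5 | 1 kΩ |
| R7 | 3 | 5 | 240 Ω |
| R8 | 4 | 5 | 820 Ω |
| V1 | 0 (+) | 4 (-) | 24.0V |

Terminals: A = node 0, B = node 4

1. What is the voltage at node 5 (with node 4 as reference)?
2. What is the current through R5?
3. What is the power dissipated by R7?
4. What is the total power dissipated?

Nodal analysis, taking node 4 as the 0 V reference.
Source V1 fixes V_0 = 24 V.
KCL at each unknown node (sum of currents leaving = 0; resistances in Ω):
  Node 1: (V_1 - 24)/1.3 + (V_1 - V_2)/8.2 + (V_1 - V_5)/11 = 0
  Node 2: (V_2 - V_1)/8.2 + (V_2 - V_3)/180 + (V_2 - V_5)/1000 = 0
  Node 3: (V_3 - V_2)/180 + (V_3 - 0)/360 + (V_3 - V_5)/240 = 0
  Node 5: (V_5 - V_1)/11 + (V_5 - V_2)/1000 + (V_5 - V_3)/240 + (V_5 - 0)/820 = 0
Collecting terms (coefficients in siemens):
  0.9821·V_1 - 0.122·V_2 - 0.09091·V_5 = 18.46
  0.1285·V_2 - 0.122·V_1 - 0.005556·V_3 - 0.001·V_5 = 0
  0.0125·V_3 - 0.005556·V_2 - 0.004167·V_5 = 0
  0.0973·V_5 - 0.09091·V_1 - 0.001·V_2 - 0.004167·V_3 = 0
Solving these 4 simultaneous equations (Gaussian elimination) gives:
  V_1 = 23.9 V, V_2 = 23.65 V, V_3 = 18.3 V, V_5 = 23.36 V
Part 1:
  Read off the nodal solution: V_5 = 23.36 V
Part 2:
  I_R5 = (V_1 - V_5)/R5 = (23.9 - 23.36)/11 = 0.04926 A
  Magnitude: I_R5 = 0.04926 A
Part 3:
  I_R7 = (V_3 - V_5)/R7 = (18.3 - 23.36)/240 = -0.02108 A
  P_R7 = I_R7² × R7 = (-0.02108)² × 240 = 0.1066 W
Part 4:
  Power in each resistor, P = (ΔV)²/R:
    P_R1 = (24 - 23.9)²/1.3 = 0.008176 W
    P_R2 = (23.9 - 23.65)²/8.2 = 0.0074 W
    P_R3 = (23.65 - 18.3)²/180 = 0.1593 W
    P_R4 = (18.3 - 0)²/360 = 0.9299 W
    P_R5 = (23.9 - 23.36)²/11 = 0.0267 W
    P_R6 = (23.65 - 23.36)²/1000 = 0.00008736 W
    P_R7 = (18.3 - 23.36)²/240 = 0.1066 W
    P_R8 = (0 - 23.36)²/820 = 0.6652 W
  P_total = P_R1 + P_R2 + P_R3 + P_R4 + P_R5 + P_R6 + P_R7 + P_R8 = 1.903 W

Final answers:
1. V_5 = 23.36 V
2. I_R5 = 0.04926 A
3. P_R7 = 0.1066 W
4. P_total = 1.903 W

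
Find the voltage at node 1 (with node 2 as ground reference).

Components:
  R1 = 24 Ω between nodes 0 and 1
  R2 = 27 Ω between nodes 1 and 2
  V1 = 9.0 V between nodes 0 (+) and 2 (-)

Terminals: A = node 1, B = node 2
Nodal analysis, taking node 2 as the 0 V reference.
Source V1 fixes V_0 = 9 V.
KCL at each unknown node (sum of currents leaving = 0; resistances in Ω):
  Node 1: (V_1 - 9)/24 + (V_1 - 0)/27 = 0
Collecting terms: 0.0787 × V_1 = 0.375  =>  V_1 = 4.765 V
The requested potential is V_1 = 4.765 V.

Final answer: V_1 = 4.765 V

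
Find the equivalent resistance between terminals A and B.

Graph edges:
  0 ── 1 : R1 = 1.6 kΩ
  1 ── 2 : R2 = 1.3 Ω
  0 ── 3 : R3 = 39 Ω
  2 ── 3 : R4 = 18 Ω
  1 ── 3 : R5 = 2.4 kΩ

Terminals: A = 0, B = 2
The network is not a plain series/parallel combination. Inject a 1 A test current into terminal A (node 0) and return it from terminal B (node 2); then R_eq = V_A / (1 A).
Nodal analysis, taking node 2 as the 0 V reference.
Current source I_test pushes 1 A into node 0 and draws it out of node 2.
KCL at each unknown node (sum of currents leaving = 0; resistances in Ω):
  Node 0: (V_0 - V_1)/1600 + (V_0 - V_3)/39 - 1 = 0
  Node 1: (V_1 - V_0)/1600 + (V_1 - 0)/1.3 + (V_1 - V_3)/2400 = 0
  Node 3: (V_3 - V_0)/39 + (V_3 - V_1)/2400 + (V_3 - 0)/18 = 0
Collecting terms (coefficients in siemens):
  0.02627·V_0 - 0.000625·V_1 - 0.02564·V_3 = 1
  0.7703·V_1 - 0.000625·V_0 - 0.0004167·V_3 = 0
  0.08161·V_3 - 0.02564·V_0 - 0.0004167·V_1 = 0
Solving these 3 simultaneous equations (Gaussian elimination) gives:
  V_0 = 54.92 V, V_1 = 0.05389 V, V_3 = 17.25 V
R_eq = V_0 / 1 A = 54.92 Ω

Final answer: 54.92 Ω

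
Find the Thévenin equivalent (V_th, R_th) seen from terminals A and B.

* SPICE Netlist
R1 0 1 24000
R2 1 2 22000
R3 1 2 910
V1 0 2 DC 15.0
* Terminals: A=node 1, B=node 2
Step 1 — V_th is the open-circuit voltage V_A - V_B (nothing connected across the terminals).
Nodal analysis, taking node 2 as the 0 V reference.
Source V1 fixes V_0 = 15 V.
KCL at each unknown node (sum of currents leaving = 0; resistances in Ω):
  Node 1: (V_1 - 15)/24000 + (V_1 - 0)/22000 + (V_1 - 0)/910 = 0
Collecting terms: 0.001186 × V_1 = 0.000625  =>  V_1 = 0.527 V
V_th = V_1 - V_2 = 0.527 - 0 = 0.527 V
Step 2 — R_th: zero the source — replace V1 by a short circuit (node 2 merges into node 0) — and find the resistance seen between A (node 1) and B (node 0).
Reduce the network between node 1 (A) and node 0 (B) by series/parallel combination:
  Rp1 = R1 ‖ R2 ‖ R3 (parallel, all between nodes 0 and 1) = 1/(1/24000 + 1/22000 + 1/910) = 843.2 Ω
R_th = 843.2 Ω

Final answer: V_th = 0.527 V, R_th = 843.2 Ω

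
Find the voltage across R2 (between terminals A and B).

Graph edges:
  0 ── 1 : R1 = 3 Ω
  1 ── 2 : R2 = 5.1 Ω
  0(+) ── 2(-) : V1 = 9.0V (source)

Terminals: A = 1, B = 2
R1 and R2 are in series across V1 (node 0 → node 1 → node 2), and the output A–B is taken across R2, so this is a voltage divider.
Series current: I = V1/(R1 + R2) = 9/(3 + 5.1) = 9/8.1 = 1.111 A
V_R2 = I × R2 = V1 × R2/(R1 + R2) = 9 × 5.1/8.1 = 5.667 V

Final answer: 5.667 V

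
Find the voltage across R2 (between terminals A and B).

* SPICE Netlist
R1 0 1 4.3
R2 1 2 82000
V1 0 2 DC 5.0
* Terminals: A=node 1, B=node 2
R1 and R2 are in series across V1 (node 0 → node 1 → node 2), and the output A–B is taken across R2, so this is a voltage divider.
Series current: I = V1/(R1 + R2) = 5/(4.3 + 82000) = 5/82000 = 0.00006097 A
V_R2 = I × R2 = V1 × R2/(R1 + R2) = 5 × 82000/82000 = 5 V

Final answer: 5 V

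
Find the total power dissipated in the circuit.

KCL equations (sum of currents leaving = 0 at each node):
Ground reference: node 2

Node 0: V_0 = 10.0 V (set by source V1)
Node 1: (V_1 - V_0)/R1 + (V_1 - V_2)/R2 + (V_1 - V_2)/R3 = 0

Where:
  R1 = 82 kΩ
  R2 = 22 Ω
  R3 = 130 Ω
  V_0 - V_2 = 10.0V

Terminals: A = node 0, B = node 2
Nodal analysis, taking node 2 as the 0 V reference.
Source V1 fixes V_0 = 10 V.
KCL at each unknown node (sum of currents leaving = 0; resistances in Ω):
  Node 1: (V_1 - 10)/82000 + (V_1 - 0)/22 + (V_1 - 0)/130 = 0
Collecting terms: 0.05316 × V_1 = 0.000122  =>  V_1 = 0.002294 V
Power in each resistor, P = (ΔV)²/R:
  P_R1 = (10 - 0.002294)²/82000 = 0.001219 W
  P_R2 = (0.002294 - 0)²/22 = 0.0000002392 W
  P_R3 = (0.002294 - 0)²/130 = 0.00000004048 W
P_total = P_R1 + P_R2 + P_R3 = 0.001219 W

Final answer: 0.001219 W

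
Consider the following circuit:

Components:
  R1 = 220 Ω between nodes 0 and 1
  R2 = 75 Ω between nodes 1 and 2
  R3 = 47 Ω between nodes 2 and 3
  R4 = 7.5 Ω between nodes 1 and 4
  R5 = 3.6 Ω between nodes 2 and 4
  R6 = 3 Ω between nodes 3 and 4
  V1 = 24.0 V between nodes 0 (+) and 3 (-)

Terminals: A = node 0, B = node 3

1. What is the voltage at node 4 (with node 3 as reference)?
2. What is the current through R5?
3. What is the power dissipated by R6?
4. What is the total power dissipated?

Nodal analysis, taking node 3 as the 0 V reference.
Source V1 fixes V_0 = 24 V.
KCL at each unknown node (sum of currents leaving = 0; resistances in Ω):
  Node 1: (V_1 - 24)/220 + (V_1 - V_2)/75 + (V_1 - V_4)/7.5 = 0
  Node 2: (V_2 - V_1)/75 + (V_2 - 0)/47 + (V_2 - V_4)/3.6 = 0
  Node 4: (V_4 - V_1)/7.5 + (V_4 - V_2)/3.6 + (V_4 - 0)/3 = 0
Collecting terms (coefficients in siemens):
  0.1512·V_1 - 0.01333·V_2 - 0.1333·V_4 = 0.1091
  0.3124·V_2 - 0.01333·V_1 - 0.2778·V_4 = 0
  0.7444·V_4 - 0.1333·V_1 - 0.2778·V_2 = 0
Solving these 3 simultaneous equations (Gaussian elimination) gives:
  V_1 = 1.008 V, V_2 = 0.3045 V, V_4 = 0.2941 V
Part 1:
  Read off the nodal solution: V_4 = 0.2941 V
Part 2:
  I_R5 = (V_2 - V_4)/R5 = (0.3045 - 0.2941)/3.6 = 0.002896 A
  Magnitude: I_R5 = 0.002896 A
Part 3:
  I_R6 = (V_3 - V_4)/R6 = (0 - 0.2941)/3 = -0.09803 A
  P_R6 = I_R6² × R6 = (-0.09803)² × 3 = 0.02883 W
Part 4:
  Power in each resistor, P = (ΔV)²/R:
    P_R1 = (24 - 1.008)²/220 = 2.403 W
    P_R2 = (1.008 - 0.3045)²/75 = 0.006591 W
    P_R3 = (0.3045 - 0)²/47 = 0.001973 W
    P_R4 = (1.008 - 0.2941)²/7.5 = 0.06788 W
    P_R5 = (0.3045 - 0.2941)²/3.6 = 0.00003018 W
    P_R6 = (0 - 0.2941)²/3 = 0.02883 W
  P_total = P_R1 + P_R2 + P_R3 + P_R4 + P_R5 + P_R6 = 2.508 W

Final answers:
1. V_4 = 0.2941 V
2. I_R5 = 0.002896 A
3. P_R6 = 0.02883 W
4. P_total = 2.508 W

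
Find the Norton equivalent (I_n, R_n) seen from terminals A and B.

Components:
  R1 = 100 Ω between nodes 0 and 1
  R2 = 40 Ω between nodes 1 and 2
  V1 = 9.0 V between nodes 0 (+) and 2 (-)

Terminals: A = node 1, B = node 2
Find the Thévenin equivalent first; then I_n = V_th/R_th and R_n = R_th.
Step 1 — V_th is the open-circuit voltage V_A - V_B (nothing connected across the terminals).
Nodal analysis, taking node 2 as the 0 V reference.
Source V1 fixes V_0 = 9 V.
KCL at each unknown node (sum of currents leaving = 0; resistances in Ω):
  Node 1: (V_1 - 9)/100 + (V_1 - 0)/40 = 0
Collecting terms: 0.035 × V_1 = 0.09  =>  V_1 = 2.571 V
V_th = V_1 - V_2 = 2.571 - 0 = 2.571 V
Step 2 — R_th: zero the source — replace V1 by a short circuit (node 2 merges into node 0) — and find the resistance seen between A (node 1) and B (node 0).
Reduce the network between node 1 (A) and node 0 (B) by series/parallel combination:
  Rp1 = R1 ‖ R2 (parallel, both between nodes 0 and 1) = 1/(1/100 + 1/40) = 28.57 Ω
R_th = 28.57 Ω
I_n = V_th/R_th = 2.571/28.57 = 0.09 A, and R_n = R_th = 28.57 Ω

Final answer: I_n = 0.09 A, R_n = 28.57 Ω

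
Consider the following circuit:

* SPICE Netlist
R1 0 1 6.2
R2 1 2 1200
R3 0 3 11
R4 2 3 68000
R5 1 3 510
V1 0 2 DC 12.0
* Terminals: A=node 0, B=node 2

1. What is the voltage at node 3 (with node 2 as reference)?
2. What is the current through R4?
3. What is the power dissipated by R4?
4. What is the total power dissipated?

Nodal analysis, taking node 2 as the 0 V reference.
Source V1 fixes V_0 = 12 V.
KCL at each unknown node (sum of currents leaving = 0; resistances in Ω):
  Node 1: (V_1 - 12)/6.2 + (V_1 - 0)/1200 + (V_1 - V_3)/510 = 0
  Node 3: (V_3 - 12)/11 + (V_3 - 0)/68000 + (V_3 - V_1)/510 = 0
Collecting terms (coefficients in siemens):
  0.1641·V_1 - 0.001961·V_3 = 1.935
  0.09288·V_3 - 0.001961·V_1 = 1.091
Determinant D = (0.1641)(0.09288) - (-0.001961)(-0.001961) = 0.01524
V_1 = [(1.935)(0.09288) - (-0.001961)(1.091)]/D = 11.94 V
V_3 = [(0.1641)(1.091) - (1.935)(-0.001961)]/D = 12 V
Part 1:
  Read off the nodal solution: V_3 = 12 V
Part 2:
  I_R4 = (V_2 - V_3)/R4 = (0 - 12)/68000 = -0.0001764 A
  Magnitude: I_R4 = 0.0001764 A
Part 3:
  I_R4 = (V_2 - V_3)/R4 = (0 - 12)/68000 = -0.0001764 A
  P_R4 = I_R4² × R4 = (-0.0001764)² × 68000 = 0.002117 W
Part 4:
  Power in each resistor, P = (ΔV)²/R:
    P_R1 = (12 - 11.94)²/6.2 = 0.0005998 W
    P_R2 = (11.94 - 0)²/1200 = 0.1188 W
    P_R3 = (12 - 12)²/11 = 0.0000009235 W
    P_R4 = (0 - 12)²/68000 = 0.002117 W
    P_R5 = (11.94 - 12)²/510 = 0.00000655 W
  P_total = P_R1 + P_R2 + P_R3 + P_R4 + P_R5 = 0.1215 W

Final answers:
1. V_3 = 12 V
2. I_R4 = 0.0001764 A
3. P_R4 = 0.002117 W
4. P_total = 0.1215 W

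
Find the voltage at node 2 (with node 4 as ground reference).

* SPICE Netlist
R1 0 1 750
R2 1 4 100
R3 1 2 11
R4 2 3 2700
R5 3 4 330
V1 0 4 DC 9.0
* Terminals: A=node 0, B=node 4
Nodal analysis, taking node 4 as the 0 V reference.
Source V1 fixes V_0 = 9 V.
KCL at each unknown node (sum of currents leaving = 0; resistances in Ω):
  Node 1: (V_1 - 9)/750 + (V_1 - 0)/100 + (V_1 - V_2)/11 = 0
  Node 2: (V_2 - V_1)/11 + (V_2 - V_3)/2700 = 0
  Node 3: (V_3 - V_2)/2700 + (V_3 - 0)/330 = 0
Collecting terms (coefficients in siemens):
  0.1022·V_1 - 0.09091·V_2 = 0.012
  0.09128·V_2 - 0.09091·V_1 - 0.0003704·V_3 = 0
  0.003401·V_3 - 0.0003704·V_2 = 0
Solving these 3 simultaneous equations (Gaussian elimination) gives:
  V_1 = 1.029 V, V_2 = 1.025 V, V_3 = 0.1117 V
The requested potential is V_2 = 1.025 V.

Final answer: V_2 = 1.025 V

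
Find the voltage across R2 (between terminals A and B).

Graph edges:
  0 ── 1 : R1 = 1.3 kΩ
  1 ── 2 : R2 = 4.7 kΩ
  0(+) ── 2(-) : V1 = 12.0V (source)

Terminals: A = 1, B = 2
R1 and R2 are in series across V1 (node 0 → node 1 → node 2), and the output A–B is taken across R2, so this is a voltage divider.
Series current: I = V1/(R1 + R2) = 12/(1300 + 4700) = 12/6000 = 0.002 A
V_R2 = I × R2 = V1 × R2/(R1 + R2) = 12 × 4700/6000 = 9.4 V

Final answer: 9.4 V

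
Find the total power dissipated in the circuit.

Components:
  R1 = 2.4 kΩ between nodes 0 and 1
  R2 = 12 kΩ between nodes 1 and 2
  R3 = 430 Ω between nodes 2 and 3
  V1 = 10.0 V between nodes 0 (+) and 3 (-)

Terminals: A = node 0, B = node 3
Nodal analysis, taking node 3 as the 0 V reference.
Source V1 fixes V_0 = 10 V.
KCL at each unknown node (sum of currents leaving = 0; resistances in Ω):
  Node 1: (V_1 - 10)/2400 + (V_1 - V_2)/12000 = 0
  Node 2: (V_2 - V_1)/12000 + (V_2 - 0)/430 = 0
Collecting terms (coefficients in siemens):
  0.0005·V_1 - 0.00008333·V_2 = 0.004167
  0.002409·V_2 - 0.00008333·V_1 = 0
Determinant D = (0.0005)(0.002409) - (-0.00008333)(-0.00008333) = 0.000001198
V_1 = [(0.004167)(0.002409) - (-0.00008333)(0)]/D = 8.382 V
V_2 = [(0.0005)(0) - (0.004167)(-0.00008333)]/D = 0.29 V
Power in each resistor, P = (ΔV)²/R:
  P_R1 = (10 - 8.382)²/2400 = 0.001091 W
  P_R2 = (8.382 - 0.29)²/12000 = 0.005456 W
  P_R3 = (0.29 - 0)²/430 = 0.0001955 W
P_total = P_R1 + P_R2 + P_R3 = 0.006743 W

Final answer: 0.006743 W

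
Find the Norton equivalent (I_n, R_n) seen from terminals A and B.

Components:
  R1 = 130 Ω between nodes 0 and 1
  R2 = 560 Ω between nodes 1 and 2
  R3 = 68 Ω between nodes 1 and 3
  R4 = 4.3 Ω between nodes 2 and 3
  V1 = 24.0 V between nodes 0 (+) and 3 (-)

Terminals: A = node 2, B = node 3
Find the Thévenin equivalent first; then I_n = V_th/R_th and R_n = R_th.
Step 1 — V_th is the open-circuit voltage V_A - V_B (nothing connected across the terminals).
Nodal analysis, taking node 3 as the 0 V reference.
Source V1 fixes V_0 = 24 V.
KCL at each unknown node (sum of currents leaving = 0; resistances in Ω):
  Node 1: (V_1 - 24)/130 + (V_1 - V_2)/560 + (V_1 - 0)/68 = 0
  Node 2: (V_2 - V_1)/560 + (V_2 - 0)/4.3 = 0
Collecting terms (coefficients in siemens):
  0.02418·V_1 - 0.001786·V_2 = 0.1846
  0.2343·V_2 - 0.001786·V_1 = 0
Determinant D = (0.02418)(0.2343) - (-0.001786)(-0.001786) = 0.005664
V_1 = [(0.1846)(0.2343) - (-0.001786)(0)]/D = 7.638 V
V_2 = [(0.02418)(0) - (0.1846)(-0.001786)]/D = 0.0582 V
V_th = V_2 - V_3 = 0.0582 - 0 = 0.0582 V
Step 2 — R_th: zero the source — replace V1 by a short circuit (node 3 merges into node 0) — and find the resistance seen between A (node 2) and B (node 0).
Reduce the network between node 2 (A) and node 0 (B) by series/parallel combination:
  Rp1 = R1 ‖ R3 (parallel, both between nodes 0 and 1) = 1/(1/130 + 1/68) = 44.65 Ω
  Rs1 = R2 + Rp1 (series, joined only at node 1) = 560 + 44.65 = 604.6 Ω
  Rp2 = R4 ‖ Rs1 (parallel, both between nodes 0 and 2) = 1/(1/4.3 + 1/604.6) = 4.27 Ω
R_th = 4.27 Ω
I_n = V_th/R_th = 0.0582/4.27 = 0.01363 A, and R_n = R_th = 4.27 Ω

Final answer: I_n = 0.01363 A, R_n = 4.27 Ω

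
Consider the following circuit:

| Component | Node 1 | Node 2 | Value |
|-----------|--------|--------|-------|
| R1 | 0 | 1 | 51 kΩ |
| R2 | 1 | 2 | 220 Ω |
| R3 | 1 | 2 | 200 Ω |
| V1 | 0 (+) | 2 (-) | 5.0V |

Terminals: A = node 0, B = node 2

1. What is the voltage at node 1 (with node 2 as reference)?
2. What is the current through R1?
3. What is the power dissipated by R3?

Nodal analysis, taking node 2 as the 0 V reference.
Source V1 fixes V_0 = 5 V.
KCL at each unknown node (sum of currents leaving = 0; resistances in Ω):
  Node 1: (V_1 - 5)/51000 + (V_1 - 0)/220 + (V_1 - 0)/200 = 0
Collecting terms: 0.009565 × V_1 = 0.00009804  =>  V_1 = 0.01025 V
Part 1:
  Read off the nodal solution: V_1 = 0.01025 V
Part 2:
  I_R1 = (V_0 - V_1)/R1 = (5 - 0.01025)/51000 = 0.00009784 A
  Magnitude: I_R1 = 0.00009784 A
Part 3:
  I_R3 = (V_1 - V_2)/R3 = (0.01025 - 0)/200 = 0.00005125 A
  P_R3 = I_R3² × R3 = (0.00005125)² × 200 = 0.0000005253 W

Final answers:
1. V_1 = 0.01025 V
2. I_R1 = 9.784e-05 A
3. P_R3 = 5.253e-07 W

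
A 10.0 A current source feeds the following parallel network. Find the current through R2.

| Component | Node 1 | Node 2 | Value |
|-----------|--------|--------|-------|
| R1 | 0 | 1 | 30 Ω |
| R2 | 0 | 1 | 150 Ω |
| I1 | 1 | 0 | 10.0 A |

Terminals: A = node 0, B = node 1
All resistors sit directly between nodes 0 and 1, so they are in parallel and share one voltage V; the full source current 10 A splits among them.
1/R_par = 1/30 + 1/150 = 0.04 S  =>  R_par = 25 Ω
V = I × R_par = 10 × 25 = 250 V
I_R2 = V/R2 = 250/150 = 1.667 A

Final answer: 1.667 A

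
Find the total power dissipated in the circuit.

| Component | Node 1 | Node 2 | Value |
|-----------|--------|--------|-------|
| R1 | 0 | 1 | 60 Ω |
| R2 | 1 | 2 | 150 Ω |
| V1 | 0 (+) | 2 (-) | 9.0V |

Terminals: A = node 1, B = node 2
Nodal analysis, taking node 2 as the 0 V reference.
Source V1 fixes V_0 = 9 V.
KCL at each unknown node (sum of currents leaving = 0; resistances in Ω):
  Node 1: (V_1 - 9)/60 + (V_1 - 0)/150 = 0
Collecting terms: 0.02333 × V_1 = 0.15  =>  V_1 = 6.429 V
Power in each resistor, P = (ΔV)²/R:
  P_R1 = (9 - 6.429)²/60 = 0.1102 W
  P_R2 = (6.429 - 0)²/150 = 0.2755 W
P_total = P_R1 + P_R2 = 0.3857 W

Final answer: 0.3857 W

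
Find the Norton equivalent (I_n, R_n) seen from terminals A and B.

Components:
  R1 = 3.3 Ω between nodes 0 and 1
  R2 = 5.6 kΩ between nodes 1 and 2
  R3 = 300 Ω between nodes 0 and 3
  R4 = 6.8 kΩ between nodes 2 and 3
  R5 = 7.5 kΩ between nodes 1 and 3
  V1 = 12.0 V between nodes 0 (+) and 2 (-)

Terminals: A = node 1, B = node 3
Find the Thévenin equivalent first; then I_n = V_th/R_th and R_n = R_th.
Step 1 — V_th is the open-circuit voltage V_A - V_B (nothing connected across the terminals).
Nodal analysis, taking node 2 as the 0 V reference.
Source V1 fixes V_0 = 12 V.
KCL at each unknown node (sum of currents leaving = 0; resistances in Ω):
  Node 1: (V_1 - 12)/3.3 + (V_1 - 0)/5600 + (V_1 - V_3)/7500 = 0
  Node 3: (V_3 - 12)/300 + (V_3 - 0)/6800 + (V_3 - V_1)/7500 = 0
Collecting terms (coefficients in siemens):
  0.3033·V_1 - 0.0001333·V_3 = 3.636
  0.003614·V_3 - 0.0001333·V_1 = 0.04
Determinant D = (0.3033)(0.003614) - (-0.0001333)(-0.0001333) = 0.001096
V_1 = [(3.636)(0.003614) - (-0.0001333)(0.04)]/D = 11.99 V
V_3 = [(0.3033)(0.04) - (3.636)(-0.0001333)]/D = 11.51 V
V_th = V_1 - V_3 = 11.99 - 11.51 = 0.4813 V
Step 2 — R_th: zero the source — replace V1 by a short circuit (node 2 merges into node 0) — and find the resistance seen between A (node 1) and B (node 3).
Reduce the network between node 1 (A) and node 3 (B) by series/parallel combination:
  Rp1 = R1 ‖ R2 (parallel, both between nodes 0 and 1) = 1/(1/3.3 + 1/5600) = 3.298 Ω
  Rp2 = R3 ‖ R4 (parallel, both between nodes 0 and 3) = 1/(1/300 + 1/6800) = 287.3 Ω
  Rs1 = Rp1 + Rp2 (series, joined only at node 0) = 3.298 + 287.3 = 290.6 Ω
  Rp3 = R5 ‖ Rs1 (parallel, both between nodes 1 and 3) = 1/(1/7500 + 1/290.6) = 279.8 Ω
R_th = 279.8 Ω
I_n = V_th/R_th = 0.4813/279.8 = 0.00172 A, and R_n = R_th = 279.8 Ω

Final answer: I_n = 0.00172 A, R_n = 279.8 Ω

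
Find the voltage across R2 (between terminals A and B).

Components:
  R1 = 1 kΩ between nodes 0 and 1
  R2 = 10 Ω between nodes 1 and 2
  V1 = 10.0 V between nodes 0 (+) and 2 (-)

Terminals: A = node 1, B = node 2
R1 and R2 are in series across V1 (node 0 → node 1 → node 2), and the output A–B is taken across R2, so this is a voltage divider.
Series current: I = V1/(R1 + R2) = 10/(1000 + 10) = 10/1010 = 0.009901 A
V_R2 = I × R2 = V1 × R2/(R1 + R2) = 10 × 10/1010 = 0.09901 V

Final answer: 0.09901 V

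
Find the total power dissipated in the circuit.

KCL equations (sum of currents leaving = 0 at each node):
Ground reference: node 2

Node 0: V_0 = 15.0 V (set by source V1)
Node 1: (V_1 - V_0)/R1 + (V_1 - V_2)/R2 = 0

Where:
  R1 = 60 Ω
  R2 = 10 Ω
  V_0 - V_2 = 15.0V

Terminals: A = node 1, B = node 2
Nodal analysis, taking node 2 as the 0 V reference.
Source V1 fixes V_0 = 15 V.
KCL at each unknown node (sum of currents leaving = 0; resistances in Ω):
  Node 1: (V_1 - 15)/60 + (V_1 - 0)/10 = 0
Collecting terms: 0.1167 × V_1 = 0.25  =>  V_1 = 2.143 V
Power in each resistor, P = (ΔV)²/R:
  P_R1 = (15 - 2.143)²/60 = 2.755 W
  P_R2 = (2.143 - 0)²/10 = 0.4592 W
P_total = P_R1 + P_R2 = 3.214 W

Final answer: 3.214 W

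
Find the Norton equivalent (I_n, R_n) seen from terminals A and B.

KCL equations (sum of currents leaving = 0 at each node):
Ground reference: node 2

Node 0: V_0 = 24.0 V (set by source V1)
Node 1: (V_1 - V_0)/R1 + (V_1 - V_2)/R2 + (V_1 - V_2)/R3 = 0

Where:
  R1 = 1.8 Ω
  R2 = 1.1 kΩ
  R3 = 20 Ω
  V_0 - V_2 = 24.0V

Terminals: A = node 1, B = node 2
Find the Thévenin equivalent first; then I_n = V_th/R_th and R_n = R_th.
Step 1 — V_th is the open-circuit voltage V_A - V_B (nothing connected across the terminals).
Nodal analysis, taking node 2 as the 0 V reference.
Source V1 fixes V_0 = 24 V.
KCL at each unknown node (sum of currents leaving = 0; resistances in Ω):
  Node 1: (V_1 - 24)/1.8 + (V_1 - 0)/1100 + (V_1 - 0)/20 = 0
Collecting terms: 0.6065 × V_1 = 13.33  =>  V_1 = 21.99 V
V_th = V_1 - V_2 = 21.99 - 0 = 21.99 V
Step 2 — R_th: zero the source — replace V1 by a short circuit (node 2 merges into node 0) — and find the resistance seen between A (node 1) and B (node 0).
Reduce the network between node 1 (A) and node 0 (B) by series/parallel combination:
  Rp1 = R1 ‖ R2 ‖ R3 (parallel, all between nodes 0 and 1) = 1/(1/1.8 + 1/1100 + 1/20) = 1.649 Ω
R_th = 1.649 Ω
I_n = V_th/R_th = 21.99/1.649 = 13.33 A, and R_n = R_th = 1.649 Ω

Final answer: I_n = 13.33 A, R_n = 1.649 Ω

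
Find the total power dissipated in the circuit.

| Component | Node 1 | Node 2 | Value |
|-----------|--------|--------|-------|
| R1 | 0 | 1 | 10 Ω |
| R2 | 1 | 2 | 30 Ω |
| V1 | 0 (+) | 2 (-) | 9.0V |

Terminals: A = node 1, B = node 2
Nodal analysis, taking node 2 as the 0 V reference.
Source V1 fixes V_0 = 9 V.
KCL at each unknown node (sum of currents leaving = 0; resistances in Ω):
  Node 1: (V_1 - 9)/10 + (V_1 - 0)/30 = 0
Collecting terms: 0.1333 × V_1 = 0.9  =>  V_1 = 6.75 V
Power in each resistor, P = (ΔV)²/R:
  P_R1 = (9 - 6.75)²/10 = 0.5062 W
  P_R2 = (6.75 - 0)²/30 = 1.519 W
P_total = P_R1 + P_R2 = 2.025 W

Final answer: 2.025 W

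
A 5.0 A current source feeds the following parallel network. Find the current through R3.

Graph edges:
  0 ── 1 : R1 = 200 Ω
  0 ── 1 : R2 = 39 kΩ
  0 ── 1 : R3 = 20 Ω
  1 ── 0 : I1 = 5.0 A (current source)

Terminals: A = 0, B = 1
All resistors sit directly between nodes 0 and 1, so they are in parallel and share one voltage V; the full source current 5 A splits among them.
1/R_par = 1/200 + 1/39000 + 1/20 = 0.05503 S  =>  R_par = 18.17 Ω
V = I × R_par = 5 × 18.17 = 90.87 V
I_R3 = V/R3 = 90.87/20 = 4.543 A

Final answer: 4.543 A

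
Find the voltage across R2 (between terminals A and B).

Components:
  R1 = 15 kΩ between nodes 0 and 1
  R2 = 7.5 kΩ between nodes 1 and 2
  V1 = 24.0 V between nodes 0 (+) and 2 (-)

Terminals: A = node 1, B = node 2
R1 and R2 are in series across V1 (node 0 → node 1 → node 2), and the output A–B is taken across R2, so this is a voltage divider.
Series current: I = V1/(R1 + R2) = 24/(15000 + 7500) = 24/22500 = 0.001067 A
V_R2 = I × R2 = V1 × R2/(R1 + R2) = 24 × 7500/22500 = 8 V

Final answer: 8 V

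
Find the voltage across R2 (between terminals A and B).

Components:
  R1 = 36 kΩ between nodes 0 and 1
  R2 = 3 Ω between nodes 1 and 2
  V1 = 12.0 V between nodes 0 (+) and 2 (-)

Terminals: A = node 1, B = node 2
R1 and R2 are in series across V1 (node 0 → node 1 → node 2), and the output A–B is taken across R2, so this is a voltage divider.
Series current: I = V1/(R1 + R2) = 12/(36000 + 3) = 12/36000 = 0.0003333 A
V_R2 = I × R2 = V1 × R2/(R1 + R2) = 12 × 3/36000 = 0.0009999 V

Final answer: 0.0009999 V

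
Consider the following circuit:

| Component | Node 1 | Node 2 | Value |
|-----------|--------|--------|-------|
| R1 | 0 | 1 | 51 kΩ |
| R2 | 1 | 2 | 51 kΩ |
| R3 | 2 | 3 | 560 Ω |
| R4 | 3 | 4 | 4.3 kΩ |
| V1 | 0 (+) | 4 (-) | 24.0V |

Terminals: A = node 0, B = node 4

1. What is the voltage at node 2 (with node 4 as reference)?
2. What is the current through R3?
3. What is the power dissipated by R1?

Nodal analysis, taking node 4 as the 0 V reference.
Source V1 fixes V_0 = 24 V.
KCL at each unknown node (sum of currents leaving = 0; resistances in Ω):
  Node 1: (V_1 - 24)/51000 + (V_1 - V_2)/51000 = 0
  Node 2: (V_2 - V_1)/51000 + (V_2 - V_3)/560 = 0
  Node 3: (V_3 - V_2)/560 + (V_3 - 0)/4300 = 0
Collecting terms (coefficients in siemens):
  0.00003922·V_1 - 0.00001961·V_2 = 0.0004706
  0.001805·V_2 - 0.00001961·V_1 - 0.001786·V_3 = 0
  0.002018·V_3 - 0.001786·V_2 = 0
Solving these 3 simultaneous equations (Gaussian elimination) gives:
  V_1 = 12.55 V, V_2 = 1.092 V, V_3 = 0.9657 V
Part 1:
  Read off the nodal solution: V_2 = 1.092 V
Part 2:
  I_R3 = (V_2 - V_3)/R3 = (1.092 - 0.9657)/560 = 0.0002246 A
  Magnitude: I_R3 = 0.0002246 A
Part 3:
  I_R1 = (V_0 - V_1)/R1 = (24 - 12.55)/51000 = 0.0002246 A
  P_R1 = I_R1² × R1 = (0.0002246)² × 51000 = 0.002573 W

Final answers:
1. V_2 = 1.092 V
2. I_R3 = 0.0002246 A
3. P_R1 = 0.002573 W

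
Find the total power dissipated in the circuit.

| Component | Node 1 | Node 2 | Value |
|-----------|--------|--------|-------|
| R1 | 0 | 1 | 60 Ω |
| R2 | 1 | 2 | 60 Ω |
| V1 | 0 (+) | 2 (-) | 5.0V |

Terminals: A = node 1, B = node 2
Nodal analysis, taking node 2 as the 0 V reference.
Source V1 fixes V_0 = 5 V.
KCL at each unknown node (sum of currents leaving = 0; resistances in Ω):
  Node 1: (V_1 - 5)/60 + (V_1 - 0)/60 = 0
Collecting terms: 0.03333 × V_1 = 0.08333  =>  V_1 = 2.5 V
Power in each resistor, P = (ΔV)²/R:
  P_R1 = (5 - 2.5)²/60 = 0.1042 W
  P_R2 = (2.5 - 0)²/60 = 0.1042 W
P_total = P_R1 + P_R2 = 0.2083 W

Final answer: 0.2083 W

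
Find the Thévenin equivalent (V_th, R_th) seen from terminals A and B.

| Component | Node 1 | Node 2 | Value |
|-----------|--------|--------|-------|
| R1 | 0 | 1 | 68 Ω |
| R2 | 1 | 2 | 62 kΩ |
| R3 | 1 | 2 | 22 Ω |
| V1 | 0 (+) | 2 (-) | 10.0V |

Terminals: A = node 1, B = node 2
Step 1 — V_th is the open-circuit voltage V_A - V_B (nothing connected across the terminals).
Nodal analysis, taking node 2 as the 0 V reference.
Source V1 fixes V_0 = 10 V.
KCL at each unknown node (sum of currents leaving = 0; resistances in Ω):
  Node 1: (V_1 - 10)/68 + (V_1 - 0)/62000 + (V_1 - 0)/22 = 0
Collecting terms: 0.06018 × V_1 = 0.1471  =>  V_1 = 2.444 V
V_th = V_1 - V_2 = 2.444 - 0 = 2.444 V
Step 2 — R_th: zero the source — replace V1 by a short circuit (node 2 merges into node 0) — and find the resistance seen between A (node 1) and B (node 0).
Reduce the network between node 1 (A) and node 0 (B) by series/parallel combination:
  Rp1 = R1 ‖ R2 ‖ R3 (parallel, all between nodes 0 and 1) = 1/(1/68 + 1/62000 + 1/22) = 16.62 Ω
R_th = 16.62 Ω

Final answer: V_th = 2.444 V, R_th = 16.62 Ω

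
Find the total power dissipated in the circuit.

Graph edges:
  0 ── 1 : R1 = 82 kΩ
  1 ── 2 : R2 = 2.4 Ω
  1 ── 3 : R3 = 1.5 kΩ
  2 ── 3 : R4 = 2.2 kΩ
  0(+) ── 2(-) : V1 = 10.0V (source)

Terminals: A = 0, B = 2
Nodal analysis, taking node 2 as the 0 V reference.
Source V1 fixes V_0 = 10 V.
KCL at each unknown node (sum of currents leaving = 0; resistances in Ω):
  Node 1: (V_1 - 10)/82000 + (V_1 - 0)/2.4 + (V_1 - V_3)/1500 = 0
  Node 3: (V_3 - V_1)/1500 + (V_3 - 0)/2200 = 0
Collecting terms (coefficients in siemens):
  0.4173·V_1 - 0.0006667·V_3 = 0.000122
  0.001121·V_3 - 0.0006667·V_1 = 0
Determinant D = (0.4173)(0.001121) - (-0.0006667)(-0.0006667) = 0.0004675
V_1 = [(0.000122)(0.001121) - (-0.0006667)(0)]/D = 0.0002925 V
V_3 = [(0.4173)(0) - (0.000122)(-0.0006667)]/D = 0.0001739 V
Power in each resistor, P = (ΔV)²/R:
  P_R1 = (10 - 0.0002925)²/82000 = 0.001219 W
  P_R2 = (0.0002925 - 0)²/2.4 = 0.00000003564 W
  P_R3 = (0.0002925 - 0.0001739)²/1500 = 0.000000000009373 W
  P_R4 = (0 - 0.0001739)²/2200 = 0.00000000001375 W
P_total = P_R1 + P_R2 + P_R3 + P_R4 = 0.001219 W

Final answer: 0.001219 W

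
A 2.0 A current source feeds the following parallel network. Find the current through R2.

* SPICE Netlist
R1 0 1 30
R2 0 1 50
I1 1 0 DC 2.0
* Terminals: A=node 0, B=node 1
All resistors sit directly between nodes 0 and 1, so they are in parallel and share one voltage V; the full source current 2 A splits among them.
1/R_par = 1/30 + 1/50 = 0.05333 S  =>  R_par = 18.75 Ω
V = I × R_par = 2 × 18.75 = 37.5 V
I_R2 = V/R2 = 37.5/50 = 0.75 A

Final answer: 0.75 A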